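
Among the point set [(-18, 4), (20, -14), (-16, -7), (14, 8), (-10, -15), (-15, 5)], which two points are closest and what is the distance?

Computing all pairwise distances among 6 points:

d((-18, 4), (20, -14)) = 42.0476
d((-18, 4), (-16, -7)) = 11.1803
d((-18, 4), (14, 8)) = 32.249
d((-18, 4), (-10, -15)) = 20.6155
d((-18, 4), (-15, 5)) = 3.1623 <-- minimum
d((20, -14), (-16, -7)) = 36.6742
d((20, -14), (14, 8)) = 22.8035
d((20, -14), (-10, -15)) = 30.0167
d((20, -14), (-15, 5)) = 39.8246
d((-16, -7), (14, 8)) = 33.541
d((-16, -7), (-10, -15)) = 10.0
d((-16, -7), (-15, 5)) = 12.0416
d((14, 8), (-10, -15)) = 33.2415
d((14, 8), (-15, 5)) = 29.1548
d((-10, -15), (-15, 5)) = 20.6155

Closest pair: (-18, 4) and (-15, 5) with distance 3.1623

The closest pair is (-18, 4) and (-15, 5) with Euclidean distance 3.1623. For 6 points, brute-force pairwise comparison is shown above. For large n, the divide-and-conquer algorithm (sort by x, recurse on halves, check the dividing strip) achieves O(n log n).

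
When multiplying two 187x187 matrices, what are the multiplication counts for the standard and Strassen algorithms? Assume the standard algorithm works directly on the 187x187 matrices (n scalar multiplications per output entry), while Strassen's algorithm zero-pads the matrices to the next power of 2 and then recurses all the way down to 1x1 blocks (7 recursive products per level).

Matrix multiplication for 187x187 matrices:

Strassen's algorithm requires power-of-2 dimensions. Pad 187x187 to 256x256 (next power of 2).

Standard algorithm: 187^3 = 6539203 multiplications
Strassen's algorithm: 7^(log2(256)) = 7^8 = 5764801 multiplications
Savings: 6539203 - 5764801 = 774402 multiplications

Standard: 6539203 multiplications (187^3). Strassen: 5764801 multiplications (7^8, after padding to 256x256). Strassen reduces 8 recursive multiplications to 7 at each level.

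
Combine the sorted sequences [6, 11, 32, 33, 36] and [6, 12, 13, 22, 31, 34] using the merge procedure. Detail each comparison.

Merging process:

Compare 6 vs 6: take 6 from left. Merged: [6]
Compare 11 vs 6: take 6 from right. Merged: [6, 6]
Compare 11 vs 12: take 11 from left. Merged: [6, 6, 11]
Compare 32 vs 12: take 12 from right. Merged: [6, 6, 11, 12]
Compare 32 vs 13: take 13 from right. Merged: [6, 6, 11, 12, 13]
Compare 32 vs 22: take 22 from right. Merged: [6, 6, 11, 12, 13, 22]
Compare 32 vs 31: take 31 from right. Merged: [6, 6, 11, 12, 13, 22, 31]
Compare 32 vs 34: take 32 from left. Merged: [6, 6, 11, 12, 13, 22, 31, 32]
Compare 33 vs 34: take 33 from left. Merged: [6, 6, 11, 12, 13, 22, 31, 32, 33]
Compare 36 vs 34: take 34 from right. Merged: [6, 6, 11, 12, 13, 22, 31, 32, 33, 34]
Append remaining from left: [36]. Merged: [6, 6, 11, 12, 13, 22, 31, 32, 33, 34, 36]

Final merged array: [6, 6, 11, 12, 13, 22, 31, 32, 33, 34, 36]
Total comparisons: 10

The merged array is [6, 6, 11, 12, 13, 22, 31, 32, 33, 34, 36], requiring 10 comparisons. The merge step runs in O(n) time where n is the total number of elements.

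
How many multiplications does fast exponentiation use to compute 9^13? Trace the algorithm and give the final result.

Computing 9^13 by squaring (build up from 9^1; each line after the first costs one multiplication):

9^1 = 9
9^2 = (9^1)^2 = 9^2 = 81
9^3 = 9 * 9^2 = 9 * 81 = 729
9^6 = (9^3)^2 = 729^2 = 531441
9^12 = (9^6)^2 = 531441^2 = 282429536481
9^13 = 9 * 9^12 = 9 * 282429536481 = 2541865828329

Result: 2541865828329
Multiplications needed: 5 (5 lines after 9^1)

9^13 = 2541865828329. Using exponentiation by squaring, this requires 5 multiplications. The key idea: if the exponent is even, square the half-power; if odd, multiply by the base once.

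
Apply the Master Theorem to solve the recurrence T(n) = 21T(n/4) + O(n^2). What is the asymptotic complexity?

Master Theorem for T(n) = 21T(n/4) + O(n^2):

a = 21, b = 4, c = 2
log_b(a) = log_4(21) = 2.1962

Case 1: c = 2 < log_4(21) = 2.1962
T(n) = O(n^(log_4 21))

For T(n) = 21T(n/4) + O(n^2): log_4(21) = 2.1962. This is Case 1 of the Master Theorem (c < log_b(a), work dominated by leaves), giving O(n^(log_4 21)).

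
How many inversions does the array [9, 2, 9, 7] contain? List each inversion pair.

Finding inversions in [9, 2, 9, 7]:

(0, 1): arr[0]=9 > arr[1]=2
(0, 3): arr[0]=9 > arr[3]=7
(2, 3): arr[2]=9 > arr[3]=7

Total inversions: 3

The array has 3 inversion(s): (0,1), (0,3), (2,3). Each pair (i,j) satisfies i < j and arr[i] > arr[j].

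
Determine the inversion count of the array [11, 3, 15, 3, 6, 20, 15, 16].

Finding inversions in [11, 3, 15, 3, 6, 20, 15, 16]:

(0, 1): arr[0]=11 > arr[1]=3
(0, 3): arr[0]=11 > arr[3]=3
(0, 4): arr[0]=11 > arr[4]=6
(2, 3): arr[2]=15 > arr[3]=3
(2, 4): arr[2]=15 > arr[4]=6
(5, 6): arr[5]=20 > arr[6]=15
(5, 7): arr[5]=20 > arr[7]=16

Total inversions: 7

The array has 7 inversion(s): (0,1), (0,3), (0,4), (2,3), (2,4), (5,6), (5,7). Each pair (i,j) satisfies i < j and arr[i] > arr[j].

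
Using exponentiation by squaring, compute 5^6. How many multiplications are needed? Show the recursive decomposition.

Computing 5^6 by squaring (build up from 5^1; each line after the first costs one multiplication):

5^1 = 5
5^2 = (5^1)^2 = 5^2 = 25
5^3 = 5 * 5^2 = 5 * 25 = 125
5^6 = (5^3)^2 = 125^2 = 15625

Result: 15625
Multiplications needed: 3 (3 lines after 5^1)

5^6 = 15625. Using exponentiation by squaring, this requires 3 multiplications. The key idea: if the exponent is even, square the half-power; if odd, multiply by the base once.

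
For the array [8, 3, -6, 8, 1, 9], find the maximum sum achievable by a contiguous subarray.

Using Kadane's algorithm on [8, 3, -6, 8, 1, 9]:

Scanning through the array:
Position 1 (value 3): max_ending_here = 11, max_so_far = 11
Position 2 (value -6): max_ending_here = 5, max_so_far = 11
Position 3 (value 8): max_ending_here = 13, max_so_far = 13
Position 4 (value 1): max_ending_here = 14, max_so_far = 14
Position 5 (value 9): max_ending_here = 23, max_so_far = 23

Maximum subarray: [8, 3, -6, 8, 1, 9]
Maximum sum: 23

The maximum subarray is [8, 3, -6, 8, 1, 9] with sum 23. This subarray runs from index 0 to index 5.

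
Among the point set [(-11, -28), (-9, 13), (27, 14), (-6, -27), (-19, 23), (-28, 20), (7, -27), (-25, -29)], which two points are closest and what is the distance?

Computing all pairwise distances among 8 points:

d((-11, -28), (-9, 13)) = 41.0488
d((-11, -28), (27, 14)) = 56.6392
d((-11, -28), (-6, -27)) = 5.099 <-- minimum
d((-11, -28), (-19, 23)) = 51.6236
d((-11, -28), (-28, 20)) = 50.9215
d((-11, -28), (7, -27)) = 18.0278
d((-11, -28), (-25, -29)) = 14.0357
d((-9, 13), (27, 14)) = 36.0139
d((-9, 13), (-6, -27)) = 40.1123
d((-9, 13), (-19, 23)) = 14.1421
d((-9, 13), (-28, 20)) = 20.2485
d((-9, 13), (7, -27)) = 43.0813
d((-9, 13), (-25, -29)) = 44.9444
d((27, 14), (-6, -27)) = 52.6308
d((27, 14), (-19, 23)) = 46.8722
d((27, 14), (-28, 20)) = 55.3263
d((27, 14), (7, -27)) = 45.618
d((27, 14), (-25, -29)) = 67.4759
d((-6, -27), (-19, 23)) = 51.6624
d((-6, -27), (-28, 20)) = 51.8941
d((-6, -27), (7, -27)) = 13.0
d((-6, -27), (-25, -29)) = 19.105
d((-19, 23), (-28, 20)) = 9.4868
d((-19, 23), (7, -27)) = 56.356
d((-19, 23), (-25, -29)) = 52.345
d((-28, 20), (7, -27)) = 58.6003
d((-28, 20), (-25, -29)) = 49.0918
d((7, -27), (-25, -29)) = 32.0624

Closest pair: (-11, -28) and (-6, -27) with distance 5.099

The closest pair is (-11, -28) and (-6, -27) with Euclidean distance 5.099. For 8 points, brute-force pairwise comparison is shown above. For large n, the divide-and-conquer algorithm (sort by x, recurse on halves, check the dividing strip) achieves O(n log n).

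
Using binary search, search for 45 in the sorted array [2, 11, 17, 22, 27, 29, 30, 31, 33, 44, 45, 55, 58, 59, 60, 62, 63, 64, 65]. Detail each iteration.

Binary search for 45 in [2, 11, 17, 22, 27, 29, 30, 31, 33, 44, 45, 55, 58, 59, 60, 62, 63, 64, 65]:

lo=0, hi=18, mid=9, arr[mid]=44 -> 44 < 45, search right half
lo=10, hi=18, mid=14, arr[mid]=60 -> 60 > 45, search left half
lo=10, hi=13, mid=11, arr[mid]=55 -> 55 > 45, search left half
lo=10, hi=10, mid=10, arr[mid]=45 -> Found target at index 10!

Binary search finds 45 at index 10 after 4 comparisons. The search repeatedly halves the search space by comparing with the middle element.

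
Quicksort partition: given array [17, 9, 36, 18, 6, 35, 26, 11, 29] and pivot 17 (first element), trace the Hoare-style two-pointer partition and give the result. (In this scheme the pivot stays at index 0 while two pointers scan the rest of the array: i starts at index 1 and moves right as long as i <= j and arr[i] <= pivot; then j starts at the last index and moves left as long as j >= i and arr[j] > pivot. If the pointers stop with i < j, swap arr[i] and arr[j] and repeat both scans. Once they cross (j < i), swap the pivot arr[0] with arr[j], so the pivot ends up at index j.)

Hoare-style two-pointer partition with pivot = 17:

Initial array: [17, 9, 36, 18, 6, 35, 26, 11, 29]

Pointers start at i = 1, j = 8.
i stops at index 2 (arr[2]=36 > 17), j stops at index 7 (arr[7]=11 <= 17): swap arr[2] and arr[7], array becomes [17, 9, 11, 18, 6, 35, 26, 36, 29]
i stops at index 3 (arr[3]=18 > 17), j stops at index 4 (arr[4]=6 <= 17): swap arr[3] and arr[4], array becomes [17, 9, 11, 6, 18, 35, 26, 36, 29]
i ends at 4, j ends at 3: the pointers have crossed (j < i), so scanning stops.

Swap pivot arr[0] with arr[3] to place pivot at position 3: [6, 9, 11, 17, 18, 35, 26, 36, 29]
Pivot position: 3

After partitioning with pivot 17, the array becomes [6, 9, 11, 17, 18, 35, 26, 36, 29]. The pivot is placed at index 3. All elements to the left of the pivot are <= 17, and all elements to the right are > 17.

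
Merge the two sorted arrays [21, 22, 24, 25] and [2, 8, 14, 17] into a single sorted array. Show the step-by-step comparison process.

Merging process:

Compare 21 vs 2: take 2 from right. Merged: [2]
Compare 21 vs 8: take 8 from right. Merged: [2, 8]
Compare 21 vs 14: take 14 from right. Merged: [2, 8, 14]
Compare 21 vs 17: take 17 from right. Merged: [2, 8, 14, 17]
Append remaining from left: [21, 22, 24, 25]. Merged: [2, 8, 14, 17, 21, 22, 24, 25]

Final merged array: [2, 8, 14, 17, 21, 22, 24, 25]
Total comparisons: 4

The merged array is [2, 8, 14, 17, 21, 22, 24, 25], requiring 4 comparisons. The merge step runs in O(n) time where n is the total number of elements.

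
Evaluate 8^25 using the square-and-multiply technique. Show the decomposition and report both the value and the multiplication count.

Computing 8^25 by squaring (build up from 8^1; each line after the first costs one multiplication):

8^1 = 8
8^2 = (8^1)^2 = 8^2 = 64
8^3 = 8 * 8^2 = 8 * 64 = 512
8^6 = (8^3)^2 = 512^2 = 262144
8^12 = (8^6)^2 = 262144^2 = 68719476736
8^24 = (8^12)^2 = 68719476736^2 = 4722366482869645213696
8^25 = 8 * 8^24 = 8 * 4722366482869645213696 = 37778931862957161709568

Result: 37778931862957161709568
Multiplications needed: 6 (6 lines after 8^1)

8^25 = 37778931862957161709568. Using exponentiation by squaring, this requires 6 multiplications. The key idea: if the exponent is even, square the half-power; if odd, multiply by the base once.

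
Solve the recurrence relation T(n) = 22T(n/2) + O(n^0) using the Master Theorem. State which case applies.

Master Theorem for T(n) = 22T(n/2) + O(n^0):

a = 22, b = 2, c = 0
log_b(a) = log_2(22) = 4.4594

Case 1: c = 0 < log_2(22) = 4.4594
T(n) = O(n^(log_2 22))

For T(n) = 22T(n/2) + O(n^0): log_2(22) = 4.4594. This is Case 1 of the Master Theorem (c < log_b(a), work dominated by leaves), giving O(n^(log_2 22)).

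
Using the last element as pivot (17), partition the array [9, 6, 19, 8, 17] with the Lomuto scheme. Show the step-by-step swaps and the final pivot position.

Lomuto partition with pivot = 17:

Initial array: [9, 6, 19, 8, 17]

arr[0]=9 <= 17: swap with position 0, array becomes [9, 6, 19, 8, 17]
arr[1]=6 <= 17: swap with position 1, array becomes [9, 6, 19, 8, 17]
arr[2]=19 > 17: no swap
arr[3]=8 <= 17: swap with position 2, array becomes [9, 6, 8, 19, 17]

Place pivot at position 3: [9, 6, 8, 17, 19]
Pivot position: 3

After partitioning with pivot 17, the array becomes [9, 6, 8, 17, 19]. The pivot is placed at index 3. All elements to the left of the pivot are <= 17, and all elements to the right are > 17.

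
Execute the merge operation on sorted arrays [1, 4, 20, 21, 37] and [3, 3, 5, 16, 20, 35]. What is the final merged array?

Merging process:

Compare 1 vs 3: take 1 from left. Merged: [1]
Compare 4 vs 3: take 3 from right. Merged: [1, 3]
Compare 4 vs 3: take 3 from right. Merged: [1, 3, 3]
Compare 4 vs 5: take 4 from left. Merged: [1, 3, 3, 4]
Compare 20 vs 5: take 5 from right. Merged: [1, 3, 3, 4, 5]
Compare 20 vs 16: take 16 from right. Merged: [1, 3, 3, 4, 5, 16]
Compare 20 vs 20: take 20 from left. Merged: [1, 3, 3, 4, 5, 16, 20]
Compare 21 vs 20: take 20 from right. Merged: [1, 3, 3, 4, 5, 16, 20, 20]
Compare 21 vs 35: take 21 from left. Merged: [1, 3, 3, 4, 5, 16, 20, 20, 21]
Compare 37 vs 35: take 35 from right. Merged: [1, 3, 3, 4, 5, 16, 20, 20, 21, 35]
Append remaining from left: [37]. Merged: [1, 3, 3, 4, 5, 16, 20, 20, 21, 35, 37]

Final merged array: [1, 3, 3, 4, 5, 16, 20, 20, 21, 35, 37]
Total comparisons: 10

The merged array is [1, 3, 3, 4, 5, 16, 20, 20, 21, 35, 37], requiring 10 comparisons. The merge step runs in O(n) time where n is the total number of elements.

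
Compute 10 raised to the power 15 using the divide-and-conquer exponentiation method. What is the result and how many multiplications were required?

Computing 10^15 by squaring (build up from 10^1; each line after the first costs one multiplication):

10^1 = 10
10^2 = (10^1)^2 = 10^2 = 100
10^3 = 10 * 10^2 = 10 * 100 = 1000
10^6 = (10^3)^2 = 1000^2 = 1000000
10^7 = 10 * 10^6 = 10 * 1000000 = 10000000
10^14 = (10^7)^2 = 10000000^2 = 100000000000000
10^15 = 10 * 10^14 = 10 * 100000000000000 = 1000000000000000

Result: 1000000000000000
Multiplications needed: 6 (6 lines after 10^1)

10^15 = 1000000000000000. Using exponentiation by squaring, this requires 6 multiplications. The key idea: if the exponent is even, square the half-power; if odd, multiply by the base once.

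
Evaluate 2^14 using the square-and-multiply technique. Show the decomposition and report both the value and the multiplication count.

Computing 2^14 by squaring (build up from 2^1; each line after the first costs one multiplication):

2^1 = 2
2^2 = (2^1)^2 = 2^2 = 4
2^3 = 2 * 2^2 = 2 * 4 = 8
2^6 = (2^3)^2 = 8^2 = 64
2^7 = 2 * 2^6 = 2 * 64 = 128
2^14 = (2^7)^2 = 128^2 = 16384

Result: 16384
Multiplications needed: 5 (5 lines after 2^1)

2^14 = 16384. Using exponentiation by squaring, this requires 5 multiplications. The key idea: if the exponent is even, square the half-power; if odd, multiply by the base once.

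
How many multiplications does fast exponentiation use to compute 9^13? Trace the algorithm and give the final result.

Computing 9^13 by squaring (build up from 9^1; each line after the first costs one multiplication):

9^1 = 9
9^2 = (9^1)^2 = 9^2 = 81
9^3 = 9 * 9^2 = 9 * 81 = 729
9^6 = (9^3)^2 = 729^2 = 531441
9^12 = (9^6)^2 = 531441^2 = 282429536481
9^13 = 9 * 9^12 = 9 * 282429536481 = 2541865828329

Result: 2541865828329
Multiplications needed: 5 (5 lines after 9^1)

9^13 = 2541865828329. Using exponentiation by squaring, this requires 5 multiplications. The key idea: if the exponent is even, square the half-power; if odd, multiply by the base once.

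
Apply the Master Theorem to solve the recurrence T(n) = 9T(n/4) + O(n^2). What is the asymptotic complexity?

Master Theorem for T(n) = 9T(n/4) + O(n^2):

a = 9, b = 4, c = 2
log_b(a) = log_4(9) = 1.5850

Case 3: c = 2 > log_4(9) = 1.5850
T(n) = O(n^2) = O(n^2)

For T(n) = 9T(n/4) + O(n^2): log_4(9) = 1.5850. This is Case 3 of the Master Theorem (c > log_b(a), work dominated by root), giving O(n^2).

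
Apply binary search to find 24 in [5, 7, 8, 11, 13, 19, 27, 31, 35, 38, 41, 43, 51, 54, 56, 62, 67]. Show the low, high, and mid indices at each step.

Binary search for 24 in [5, 7, 8, 11, 13, 19, 27, 31, 35, 38, 41, 43, 51, 54, 56, 62, 67]:

lo=0, hi=16, mid=8, arr[mid]=35 -> 35 > 24, search left half
lo=0, hi=7, mid=3, arr[mid]=11 -> 11 < 24, search right half
lo=4, hi=7, mid=5, arr[mid]=19 -> 19 < 24, search right half
lo=6, hi=7, mid=6, arr[mid]=27 -> 27 > 24, search left half
lo=6 > hi=5, target 24 not found

Binary search determines that 24 is not in the array after 4 comparisons. The search space was exhausted without finding the target.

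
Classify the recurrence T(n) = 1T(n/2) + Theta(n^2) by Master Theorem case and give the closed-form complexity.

Master Theorem for T(n) = 1T(n/2) + O(n^2):

a = 1, b = 2, c = 2
log_b(a) = log_2(1) = 0.0000

Case 3: c = 2 > log_2(1) = 0.0000
T(n) = O(n^2) = O(n^2)

For T(n) = 1T(n/2) + O(n^2): log_2(1) = 0.0000. This is Case 3 of the Master Theorem (c > log_b(a), work dominated by root), giving O(n^2).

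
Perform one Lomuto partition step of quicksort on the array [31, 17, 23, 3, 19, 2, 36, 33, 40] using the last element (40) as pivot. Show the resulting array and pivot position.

Lomuto partition with pivot = 40:

Initial array: [31, 17, 23, 3, 19, 2, 36, 33, 40]

arr[0]=31 <= 40: swap with position 0, array becomes [31, 17, 23, 3, 19, 2, 36, 33, 40]
arr[1]=17 <= 40: swap with position 1, array becomes [31, 17, 23, 3, 19, 2, 36, 33, 40]
arr[2]=23 <= 40: swap with position 2, array becomes [31, 17, 23, 3, 19, 2, 36, 33, 40]
arr[3]=3 <= 40: swap with position 3, array becomes [31, 17, 23, 3, 19, 2, 36, 33, 40]
arr[4]=19 <= 40: swap with position 4, array becomes [31, 17, 23, 3, 19, 2, 36, 33, 40]
arr[5]=2 <= 40: swap with position 5, array becomes [31, 17, 23, 3, 19, 2, 36, 33, 40]
arr[6]=36 <= 40: swap with position 6, array becomes [31, 17, 23, 3, 19, 2, 36, 33, 40]
arr[7]=33 <= 40: swap with position 7, array becomes [31, 17, 23, 3, 19, 2, 36, 33, 40]

Place pivot at position 8: [31, 17, 23, 3, 19, 2, 36, 33, 40]
Pivot position: 8

After partitioning with pivot 40, the array becomes [31, 17, 23, 3, 19, 2, 36, 33, 40]. The pivot is placed at index 8. All elements to the left of the pivot are <= 40, and all elements to the right are > 40.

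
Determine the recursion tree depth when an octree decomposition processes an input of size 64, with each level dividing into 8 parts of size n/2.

For divide and conquer with division factor 2:

Problem sizes at each level:
Level 0: 64
Level 1: 32
Level 2: 16
Level 3: 8
Level 4: 4
Level 5: 2
Level 6: 1

The root is level 0 and the size-1 base case is level 6 (the tree spans levels 0 through 6, i.e. 7 levels counting the root), so the depth is the number of divisions: log_2(64) = 6

The recursion tree depth is log_2(64) = 6. At each level, the problem size is divided by 2, so it takes 6 divisions to reduce to a base case of size 1. The algorithm makes 8 recursive calls at each level.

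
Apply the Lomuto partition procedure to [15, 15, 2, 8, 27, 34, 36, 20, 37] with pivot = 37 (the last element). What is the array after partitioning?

Lomuto partition with pivot = 37:

Initial array: [15, 15, 2, 8, 27, 34, 36, 20, 37]

arr[0]=15 <= 37: swap with position 0, array becomes [15, 15, 2, 8, 27, 34, 36, 20, 37]
arr[1]=15 <= 37: swap with position 1, array becomes [15, 15, 2, 8, 27, 34, 36, 20, 37]
arr[2]=2 <= 37: swap with position 2, array becomes [15, 15, 2, 8, 27, 34, 36, 20, 37]
arr[3]=8 <= 37: swap with position 3, array becomes [15, 15, 2, 8, 27, 34, 36, 20, 37]
arr[4]=27 <= 37: swap with position 4, array becomes [15, 15, 2, 8, 27, 34, 36, 20, 37]
arr[5]=34 <= 37: swap with position 5, array becomes [15, 15, 2, 8, 27, 34, 36, 20, 37]
arr[6]=36 <= 37: swap with position 6, array becomes [15, 15, 2, 8, 27, 34, 36, 20, 37]
arr[7]=20 <= 37: swap with position 7, array becomes [15, 15, 2, 8, 27, 34, 36, 20, 37]

Place pivot at position 8: [15, 15, 2, 8, 27, 34, 36, 20, 37]
Pivot position: 8

After partitioning with pivot 37, the array becomes [15, 15, 2, 8, 27, 34, 36, 20, 37]. The pivot is placed at index 8. All elements to the left of the pivot are <= 37, and all elements to the right are > 37.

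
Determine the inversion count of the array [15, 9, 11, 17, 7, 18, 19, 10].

Finding inversions in [15, 9, 11, 17, 7, 18, 19, 10]:

(0, 1): arr[0]=15 > arr[1]=9
(0, 2): arr[0]=15 > arr[2]=11
(0, 4): arr[0]=15 > arr[4]=7
(0, 7): arr[0]=15 > arr[7]=10
(1, 4): arr[1]=9 > arr[4]=7
(2, 4): arr[2]=11 > arr[4]=7
(2, 7): arr[2]=11 > arr[7]=10
(3, 4): arr[3]=17 > arr[4]=7
(3, 7): arr[3]=17 > arr[7]=10
(5, 7): arr[5]=18 > arr[7]=10
(6, 7): arr[6]=19 > arr[7]=10

Total inversions: 11

The array has 11 inversion(s): (0,1), (0,2), (0,4), (0,7), (1,4), (2,4), (2,7), (3,4), (3,7), (5,7), (6,7). Each pair (i,j) satisfies i < j and arr[i] > arr[j].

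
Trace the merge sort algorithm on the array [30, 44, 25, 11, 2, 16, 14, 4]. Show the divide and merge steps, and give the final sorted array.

Merge sort trace:

Split: [30, 44, 25, 11, 2, 16, 14, 4] -> [30, 44, 25, 11] and [2, 16, 14, 4]
  Split: [30, 44, 25, 11] -> [30, 44] and [25, 11]
    Split: [30, 44] -> [30] and [44]
    Merge: [30] + [44] -> [30, 44]
    Split: [25, 11] -> [25] and [11]
    Merge: [25] + [11] -> [11, 25]
  Merge: [30, 44] + [11, 25] -> [11, 25, 30, 44]
  Split: [2, 16, 14, 4] -> [2, 16] and [14, 4]
    Split: [2, 16] -> [2] and [16]
    Merge: [2] + [16] -> [2, 16]
    Split: [14, 4] -> [14] and [4]
    Merge: [14] + [4] -> [4, 14]
  Merge: [2, 16] + [4, 14] -> [2, 4, 14, 16]
Merge: [11, 25, 30, 44] + [2, 4, 14, 16] -> [2, 4, 11, 14, 16, 25, 30, 44]

Final sorted array: [2, 4, 11, 14, 16, 25, 30, 44]

The merge sort proceeds by recursively splitting the array and merging sorted halves.
After all merges, the sorted array is [2, 4, 11, 14, 16, 25, 30, 44].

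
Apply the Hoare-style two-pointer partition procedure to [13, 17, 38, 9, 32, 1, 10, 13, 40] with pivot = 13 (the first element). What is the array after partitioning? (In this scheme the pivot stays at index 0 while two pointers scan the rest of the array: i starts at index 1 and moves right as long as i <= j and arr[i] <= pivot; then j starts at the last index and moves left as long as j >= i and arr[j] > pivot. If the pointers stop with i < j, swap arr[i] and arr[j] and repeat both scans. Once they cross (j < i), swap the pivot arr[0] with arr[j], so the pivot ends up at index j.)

Hoare-style two-pointer partition with pivot = 13:

Initial array: [13, 17, 38, 9, 32, 1, 10, 13, 40]

Pointers start at i = 1, j = 8.
i stops at index 1 (arr[1]=17 > 13), j stops at index 7 (arr[7]=13 <= 13): swap arr[1] and arr[7], array becomes [13, 13, 38, 9, 32, 1, 10, 17, 40]
i stops at index 2 (arr[2]=38 > 13), j stops at index 6 (arr[6]=10 <= 13): swap arr[2] and arr[6], array becomes [13, 13, 10, 9, 32, 1, 38, 17, 40]
i stops at index 4 (arr[4]=32 > 13), j stops at index 5 (arr[5]=1 <= 13): swap arr[4] and arr[5], array becomes [13, 13, 10, 9, 1, 32, 38, 17, 40]
i ends at 5, j ends at 4: the pointers have crossed (j < i), so scanning stops.

Swap pivot arr[0] with arr[4] to place pivot at position 4: [1, 13, 10, 9, 13, 32, 38, 17, 40]
Pivot position: 4

After partitioning with pivot 13, the array becomes [1, 13, 10, 9, 13, 32, 38, 17, 40]. The pivot is placed at index 4. All elements to the left of the pivot are <= 13, and all elements to the right are > 13.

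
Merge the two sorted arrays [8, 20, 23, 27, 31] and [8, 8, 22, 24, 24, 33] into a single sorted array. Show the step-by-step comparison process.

Merging process:

Compare 8 vs 8: take 8 from left. Merged: [8]
Compare 20 vs 8: take 8 from right. Merged: [8, 8]
Compare 20 vs 8: take 8 from right. Merged: [8, 8, 8]
Compare 20 vs 22: take 20 from left. Merged: [8, 8, 8, 20]
Compare 23 vs 22: take 22 from right. Merged: [8, 8, 8, 20, 22]
Compare 23 vs 24: take 23 from left. Merged: [8, 8, 8, 20, 22, 23]
Compare 27 vs 24: take 24 from right. Merged: [8, 8, 8, 20, 22, 23, 24]
Compare 27 vs 24: take 24 from right. Merged: [8, 8, 8, 20, 22, 23, 24, 24]
Compare 27 vs 33: take 27 from left. Merged: [8, 8, 8, 20, 22, 23, 24, 24, 27]
Compare 31 vs 33: take 31 from left. Merged: [8, 8, 8, 20, 22, 23, 24, 24, 27, 31]
Append remaining from right: [33]. Merged: [8, 8, 8, 20, 22, 23, 24, 24, 27, 31, 33]

Final merged array: [8, 8, 8, 20, 22, 23, 24, 24, 27, 31, 33]
Total comparisons: 10

The merged array is [8, 8, 8, 20, 22, 23, 24, 24, 27, 31, 33], requiring 10 comparisons. The merge step runs in O(n) time where n is the total number of elements.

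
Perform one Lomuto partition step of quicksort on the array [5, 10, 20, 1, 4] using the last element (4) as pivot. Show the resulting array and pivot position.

Lomuto partition with pivot = 4:

Initial array: [5, 10, 20, 1, 4]

arr[0]=5 > 4: no swap
arr[1]=10 > 4: no swap
arr[2]=20 > 4: no swap
arr[3]=1 <= 4: swap with position 0, array becomes [1, 10, 20, 5, 4]

Place pivot at position 1: [1, 4, 20, 5, 10]
Pivot position: 1

After partitioning with pivot 4, the array becomes [1, 4, 20, 5, 10]. The pivot is placed at index 1. All elements to the left of the pivot are <= 4, and all elements to the right are > 4.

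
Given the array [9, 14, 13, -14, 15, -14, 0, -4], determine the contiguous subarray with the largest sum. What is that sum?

Using Kadane's algorithm on [9, 14, 13, -14, 15, -14, 0, -4]:

Scanning through the array:
Position 1 (value 14): max_ending_here = 23, max_so_far = 23
Position 2 (value 13): max_ending_here = 36, max_so_far = 36
Position 3 (value -14): max_ending_here = 22, max_so_far = 36
Position 4 (value 15): max_ending_here = 37, max_so_far = 37
Position 5 (value -14): max_ending_here = 23, max_so_far = 37
Position 6 (value 0): max_ending_here = 23, max_so_far = 37
Position 7 (value -4): max_ending_here = 19, max_so_far = 37

Maximum subarray: [9, 14, 13, -14, 15]
Maximum sum: 37

The maximum subarray is [9, 14, 13, -14, 15] with sum 37. This subarray runs from index 0 to index 4.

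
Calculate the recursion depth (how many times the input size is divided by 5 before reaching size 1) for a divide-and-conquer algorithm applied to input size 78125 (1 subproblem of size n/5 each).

For divide and conquer with division factor 5:

Problem sizes at each level:
Level 0: 78125
Level 1: 15625
Level 2: 3125
Level 3: 625
Level 4: 125
Level 5: 25
Level 6: 5
Level 7: 1

The root is level 0 and the size-1 base case is level 7 (the tree spans levels 0 through 7, i.e. 8 levels counting the root), so the depth is the number of divisions: log_5(78125) = 7

The recursion tree depth is log_5(78125) = 7. At each level, the problem size is divided by 5, so it takes 7 divisions to reduce to a base case of size 1. The algorithm makes 1 recursive call at each level.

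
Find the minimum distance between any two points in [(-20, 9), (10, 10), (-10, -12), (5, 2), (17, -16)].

Computing all pairwise distances among 5 points:

d((-20, 9), (10, 10)) = 30.0167
d((-20, 9), (-10, -12)) = 23.2594
d((-20, 9), (5, 2)) = 25.9615
d((-20, 9), (17, -16)) = 44.6542
d((10, 10), (-10, -12)) = 29.7321
d((10, 10), (5, 2)) = 9.434 <-- minimum
d((10, 10), (17, -16)) = 26.9258
d((-10, -12), (5, 2)) = 20.5183
d((-10, -12), (17, -16)) = 27.2947
d((5, 2), (17, -16)) = 21.6333

Closest pair: (10, 10) and (5, 2) with distance 9.434

The closest pair is (10, 10) and (5, 2) with Euclidean distance 9.434. For 5 points, brute-force pairwise comparison is shown above. For large n, the divide-and-conquer algorithm (sort by x, recurse on halves, check the dividing strip) achieves O(n log n).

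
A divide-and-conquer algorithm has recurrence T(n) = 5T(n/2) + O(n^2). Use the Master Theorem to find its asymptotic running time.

Master Theorem for T(n) = 5T(n/2) + O(n^2):

a = 5, b = 2, c = 2
log_b(a) = log_2(5) = 2.3219

Case 1: c = 2 < log_2(5) = 2.3219
T(n) = O(n^(log_2 5))

For T(n) = 5T(n/2) + O(n^2): log_2(5) = 2.3219. This is Case 1 of the Master Theorem (c < log_b(a), work dominated by leaves), giving O(n^(log_2 5)).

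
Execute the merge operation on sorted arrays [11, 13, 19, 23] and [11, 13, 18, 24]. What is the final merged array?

Merging process:

Compare 11 vs 11: take 11 from left. Merged: [11]
Compare 13 vs 11: take 11 from right. Merged: [11, 11]
Compare 13 vs 13: take 13 from left. Merged: [11, 11, 13]
Compare 19 vs 13: take 13 from right. Merged: [11, 11, 13, 13]
Compare 19 vs 18: take 18 from right. Merged: [11, 11, 13, 13, 18]
Compare 19 vs 24: take 19 from left. Merged: [11, 11, 13, 13, 18, 19]
Compare 23 vs 24: take 23 from left. Merged: [11, 11, 13, 13, 18, 19, 23]
Append remaining from right: [24]. Merged: [11, 11, 13, 13, 18, 19, 23, 24]

Final merged array: [11, 11, 13, 13, 18, 19, 23, 24]
Total comparisons: 7

The merged array is [11, 11, 13, 13, 18, 19, 23, 24], requiring 7 comparisons. The merge step runs in O(n) time where n is the total number of elements.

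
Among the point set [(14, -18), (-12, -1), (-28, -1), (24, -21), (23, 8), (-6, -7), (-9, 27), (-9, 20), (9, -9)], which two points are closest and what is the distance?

Computing all pairwise distances among 9 points:

d((14, -18), (-12, -1)) = 31.0644
d((14, -18), (-28, -1)) = 45.31
d((14, -18), (24, -21)) = 10.4403
d((14, -18), (23, 8)) = 27.5136
d((14, -18), (-6, -7)) = 22.8254
d((14, -18), (-9, 27)) = 50.5371
d((14, -18), (-9, 20)) = 44.4185
d((14, -18), (9, -9)) = 10.2956
d((-12, -1), (-28, -1)) = 16.0
d((-12, -1), (24, -21)) = 41.1825
d((-12, -1), (23, 8)) = 36.1386
d((-12, -1), (-6, -7)) = 8.4853
d((-12, -1), (-9, 27)) = 28.1603
d((-12, -1), (-9, 20)) = 21.2132
d((-12, -1), (9, -9)) = 22.4722
d((-28, -1), (24, -21)) = 55.7136
d((-28, -1), (23, 8)) = 51.788
d((-28, -1), (-6, -7)) = 22.8035
d((-28, -1), (-9, 27)) = 33.8378
d((-28, -1), (-9, 20)) = 28.3196
d((-28, -1), (9, -9)) = 37.855
d((24, -21), (23, 8)) = 29.0172
d((24, -21), (-6, -7)) = 33.1059
d((24, -21), (-9, 27)) = 58.2495
d((24, -21), (-9, 20)) = 52.6308
d((24, -21), (9, -9)) = 19.2094
d((23, 8), (-6, -7)) = 32.6497
d((23, 8), (-9, 27)) = 37.2156
d((23, 8), (-9, 20)) = 34.176
d((23, 8), (9, -9)) = 22.0227
d((-6, -7), (-9, 27)) = 34.1321
d((-6, -7), (-9, 20)) = 27.1662
d((-6, -7), (9, -9)) = 15.1327
d((-9, 27), (-9, 20)) = 7.0 <-- minimum
d((-9, 27), (9, -9)) = 40.2492
d((-9, 20), (9, -9)) = 34.1321

Closest pair: (-9, 27) and (-9, 20) with distance 7.0

The closest pair is (-9, 27) and (-9, 20) with Euclidean distance 7.0. For 9 points, brute-force pairwise comparison is shown above. For large n, the divide-and-conquer algorithm (sort by x, recurse on halves, check the dividing strip) achieves O(n log n).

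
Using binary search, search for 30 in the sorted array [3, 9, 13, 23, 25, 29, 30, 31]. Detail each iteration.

Binary search for 30 in [3, 9, 13, 23, 25, 29, 30, 31]:

lo=0, hi=7, mid=3, arr[mid]=23 -> 23 < 30, search right half
lo=4, hi=7, mid=5, arr[mid]=29 -> 29 < 30, search right half
lo=6, hi=7, mid=6, arr[mid]=30 -> Found target at index 6!

Binary search finds 30 at index 6 after 3 comparisons. The search repeatedly halves the search space by comparing with the middle element.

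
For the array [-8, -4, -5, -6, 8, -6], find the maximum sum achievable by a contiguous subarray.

Using Kadane's algorithm on [-8, -4, -5, -6, 8, -6]:

Scanning through the array:
Position 1 (value -4): max_ending_here = -4, max_so_far = -4
Position 2 (value -5): max_ending_here = -5, max_so_far = -4
Position 3 (value -6): max_ending_here = -6, max_so_far = -4
Position 4 (value 8): max_ending_here = 8, max_so_far = 8
Position 5 (value -6): max_ending_here = 2, max_so_far = 8

Maximum subarray: [8]
Maximum sum: 8

The maximum subarray is [8] with sum 8. This subarray runs from index 4 to index 4.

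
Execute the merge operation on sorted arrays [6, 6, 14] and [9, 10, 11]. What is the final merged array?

Merging process:

Compare 6 vs 9: take 6 from left. Merged: [6]
Compare 6 vs 9: take 6 from left. Merged: [6, 6]
Compare 14 vs 9: take 9 from right. Merged: [6, 6, 9]
Compare 14 vs 10: take 10 from right. Merged: [6, 6, 9, 10]
Compare 14 vs 11: take 11 from right. Merged: [6, 6, 9, 10, 11]
Append remaining from left: [14]. Merged: [6, 6, 9, 10, 11, 14]

Final merged array: [6, 6, 9, 10, 11, 14]
Total comparisons: 5

The merged array is [6, 6, 9, 10, 11, 14], requiring 5 comparisons. The merge step runs in O(n) time where n is the total number of elements.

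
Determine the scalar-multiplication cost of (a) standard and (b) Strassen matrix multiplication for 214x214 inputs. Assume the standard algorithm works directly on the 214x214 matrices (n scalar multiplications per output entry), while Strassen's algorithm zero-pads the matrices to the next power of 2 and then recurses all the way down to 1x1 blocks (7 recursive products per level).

Matrix multiplication for 214x214 matrices:

Strassen's algorithm requires power-of-2 dimensions. Pad 214x214 to 256x256 (next power of 2).

Standard algorithm: 214^3 = 9800344 multiplications
Strassen's algorithm: 7^(log2(256)) = 7^8 = 5764801 multiplications
Savings: 9800344 - 5764801 = 4035543 multiplications

Standard: 9800344 multiplications (214^3). Strassen: 5764801 multiplications (7^8, after padding to 256x256). Strassen reduces 8 recursive multiplications to 7 at each level.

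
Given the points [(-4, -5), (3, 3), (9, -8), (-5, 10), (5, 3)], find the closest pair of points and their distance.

Computing all pairwise distances among 5 points:

d((-4, -5), (3, 3)) = 10.6301
d((-4, -5), (9, -8)) = 13.3417
d((-4, -5), (-5, 10)) = 15.0333
d((-4, -5), (5, 3)) = 12.0416
d((3, 3), (9, -8)) = 12.53
d((3, 3), (-5, 10)) = 10.6301
d((3, 3), (5, 3)) = 2.0 <-- minimum
d((9, -8), (-5, 10)) = 22.8035
d((9, -8), (5, 3)) = 11.7047
d((-5, 10), (5, 3)) = 12.2066

Closest pair: (3, 3) and (5, 3) with distance 2.0

The closest pair is (3, 3) and (5, 3) with Euclidean distance 2.0. For 5 points, brute-force pairwise comparison is shown above. For large n, the divide-and-conquer algorithm (sort by x, recurse on halves, check the dividing strip) achieves O(n log n).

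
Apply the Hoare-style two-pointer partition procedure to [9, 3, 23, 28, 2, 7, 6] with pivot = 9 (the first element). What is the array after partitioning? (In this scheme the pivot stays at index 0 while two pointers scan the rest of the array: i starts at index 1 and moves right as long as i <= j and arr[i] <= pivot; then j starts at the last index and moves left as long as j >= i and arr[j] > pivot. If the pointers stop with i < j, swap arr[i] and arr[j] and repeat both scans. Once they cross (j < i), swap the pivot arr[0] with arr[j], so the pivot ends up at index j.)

Hoare-style two-pointer partition with pivot = 9:

Initial array: [9, 3, 23, 28, 2, 7, 6]

Pointers start at i = 1, j = 6.
i stops at index 2 (arr[2]=23 > 9), j stops at index 6 (arr[6]=6 <= 9): swap arr[2] and arr[6], array becomes [9, 3, 6, 28, 2, 7, 23]
i stops at index 3 (arr[3]=28 > 9), j stops at index 5 (arr[5]=7 <= 9): swap arr[3] and arr[5], array becomes [9, 3, 6, 7, 2, 28, 23]
i ends at 5, j ends at 4: the pointers have crossed (j < i), so scanning stops.

Swap pivot arr[0] with arr[4] to place pivot at position 4: [2, 3, 6, 7, 9, 28, 23]
Pivot position: 4

After partitioning with pivot 9, the array becomes [2, 3, 6, 7, 9, 28, 23]. The pivot is placed at index 4. All elements to the left of the pivot are <= 9, and all elements to the right are > 9.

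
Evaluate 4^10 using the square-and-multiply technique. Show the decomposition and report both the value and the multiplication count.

Computing 4^10 by squaring (build up from 4^1; each line after the first costs one multiplication):

4^1 = 4
4^2 = (4^1)^2 = 4^2 = 16
4^4 = (4^2)^2 = 16^2 = 256
4^5 = 4 * 4^4 = 4 * 256 = 1024
4^10 = (4^5)^2 = 1024^2 = 1048576

Result: 1048576
Multiplications needed: 4 (4 lines after 4^1)

4^10 = 1048576. Using exponentiation by squaring, this requires 4 multiplications. The key idea: if the exponent is even, square the half-power; if odd, multiply by the base once.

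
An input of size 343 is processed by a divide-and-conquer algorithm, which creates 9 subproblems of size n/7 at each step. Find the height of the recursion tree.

For divide and conquer with division factor 7:

Problem sizes at each level:
Level 0: 343
Level 1: 49
Level 2: 7
Level 3: 1

The root is level 0 and the size-1 base case is level 3 (the tree spans levels 0 through 3, i.e. 4 levels counting the root), so the depth is the number of divisions: log_7(343) = 3

The recursion tree depth is log_7(343) = 3. At each level, the problem size is divided by 7, so it takes 3 divisions to reduce to a base case of size 1. The algorithm makes 9 recursive calls at each level.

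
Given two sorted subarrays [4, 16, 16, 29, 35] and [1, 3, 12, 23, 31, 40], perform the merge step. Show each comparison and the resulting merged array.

Merging process:

Compare 4 vs 1: take 1 from right. Merged: [1]
Compare 4 vs 3: take 3 from right. Merged: [1, 3]
Compare 4 vs 12: take 4 from left. Merged: [1, 3, 4]
Compare 16 vs 12: take 12 from right. Merged: [1, 3, 4, 12]
Compare 16 vs 23: take 16 from left. Merged: [1, 3, 4, 12, 16]
Compare 16 vs 23: take 16 from left. Merged: [1, 3, 4, 12, 16, 16]
Compare 29 vs 23: take 23 from right. Merged: [1, 3, 4, 12, 16, 16, 23]
Compare 29 vs 31: take 29 from left. Merged: [1, 3, 4, 12, 16, 16, 23, 29]
Compare 35 vs 31: take 31 from right. Merged: [1, 3, 4, 12, 16, 16, 23, 29, 31]
Compare 35 vs 40: take 35 from left. Merged: [1, 3, 4, 12, 16, 16, 23, 29, 31, 35]
Append remaining from right: [40]. Merged: [1, 3, 4, 12, 16, 16, 23, 29, 31, 35, 40]

Final merged array: [1, 3, 4, 12, 16, 16, 23, 29, 31, 35, 40]
Total comparisons: 10

The merged array is [1, 3, 4, 12, 16, 16, 23, 29, 31, 35, 40], requiring 10 comparisons. The merge step runs in O(n) time where n is the total number of elements.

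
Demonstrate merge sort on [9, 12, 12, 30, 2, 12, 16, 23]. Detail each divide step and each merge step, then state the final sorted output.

Merge sort trace:

Split: [9, 12, 12, 30, 2, 12, 16, 23] -> [9, 12, 12, 30] and [2, 12, 16, 23]
  Split: [9, 12, 12, 30] -> [9, 12] and [12, 30]
    Split: [9, 12] -> [9] and [12]
    Merge: [9] + [12] -> [9, 12]
    Split: [12, 30] -> [12] and [30]
    Merge: [12] + [30] -> [12, 30]
  Merge: [9, 12] + [12, 30] -> [9, 12, 12, 30]
  Split: [2, 12, 16, 23] -> [2, 12] and [16, 23]
    Split: [2, 12] -> [2] and [12]
    Merge: [2] + [12] -> [2, 12]
    Split: [16, 23] -> [16] and [23]
    Merge: [16] + [23] -> [16, 23]
  Merge: [2, 12] + [16, 23] -> [2, 12, 16, 23]
Merge: [9, 12, 12, 30] + [2, 12, 16, 23] -> [2, 9, 12, 12, 12, 16, 23, 30]

Final sorted array: [2, 9, 12, 12, 12, 16, 23, 30]

The merge sort proceeds by recursively splitting the array and merging sorted halves.
After all merges, the sorted array is [2, 9, 12, 12, 12, 16, 23, 30].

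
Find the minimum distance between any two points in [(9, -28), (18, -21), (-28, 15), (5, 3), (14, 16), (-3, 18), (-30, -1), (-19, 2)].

Computing all pairwise distances among 8 points:

d((9, -28), (18, -21)) = 11.4018 <-- minimum
d((9, -28), (-28, 15)) = 56.7274
d((9, -28), (5, 3)) = 31.257
d((9, -28), (14, 16)) = 44.2832
d((9, -28), (-3, 18)) = 47.5395
d((9, -28), (-30, -1)) = 47.4342
d((9, -28), (-19, 2)) = 41.0366
d((18, -21), (-28, 15)) = 58.4123
d((18, -21), (5, 3)) = 27.2947
d((18, -21), (14, 16)) = 37.2156
d((18, -21), (-3, 18)) = 44.2945
d((18, -21), (-30, -1)) = 52.0
d((18, -21), (-19, 2)) = 43.566
d((-28, 15), (5, 3)) = 35.1141
d((-28, 15), (14, 16)) = 42.0119
d((-28, 15), (-3, 18)) = 25.1794
d((-28, 15), (-30, -1)) = 16.1245
d((-28, 15), (-19, 2)) = 15.8114
d((5, 3), (14, 16)) = 15.8114
d((5, 3), (-3, 18)) = 17.0
d((5, 3), (-30, -1)) = 35.2278
d((5, 3), (-19, 2)) = 24.0208
d((14, 16), (-3, 18)) = 17.1172
d((14, 16), (-30, -1)) = 47.1699
d((14, 16), (-19, 2)) = 35.8469
d((-3, 18), (-30, -1)) = 33.0151
d((-3, 18), (-19, 2)) = 22.6274
d((-30, -1), (-19, 2)) = 11.4018 <-- minimum

Minimum distance: 11.4018 (tie among 2 pairs: (9, -28) and (18, -21); (-30, -1) and (-19, 2))

The minimum Euclidean distance is 11.4018. There is a tie: 2 pairs achieve this minimum — (9, -28) and (18, -21); (-30, -1) and (-19, 2). Any of these is a valid closest pair. For 8 points, brute-force pairwise comparison is shown above. For large n, the divide-and-conquer algorithm (sort by x, recurse on halves, check the dividing strip) achieves O(n log n).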